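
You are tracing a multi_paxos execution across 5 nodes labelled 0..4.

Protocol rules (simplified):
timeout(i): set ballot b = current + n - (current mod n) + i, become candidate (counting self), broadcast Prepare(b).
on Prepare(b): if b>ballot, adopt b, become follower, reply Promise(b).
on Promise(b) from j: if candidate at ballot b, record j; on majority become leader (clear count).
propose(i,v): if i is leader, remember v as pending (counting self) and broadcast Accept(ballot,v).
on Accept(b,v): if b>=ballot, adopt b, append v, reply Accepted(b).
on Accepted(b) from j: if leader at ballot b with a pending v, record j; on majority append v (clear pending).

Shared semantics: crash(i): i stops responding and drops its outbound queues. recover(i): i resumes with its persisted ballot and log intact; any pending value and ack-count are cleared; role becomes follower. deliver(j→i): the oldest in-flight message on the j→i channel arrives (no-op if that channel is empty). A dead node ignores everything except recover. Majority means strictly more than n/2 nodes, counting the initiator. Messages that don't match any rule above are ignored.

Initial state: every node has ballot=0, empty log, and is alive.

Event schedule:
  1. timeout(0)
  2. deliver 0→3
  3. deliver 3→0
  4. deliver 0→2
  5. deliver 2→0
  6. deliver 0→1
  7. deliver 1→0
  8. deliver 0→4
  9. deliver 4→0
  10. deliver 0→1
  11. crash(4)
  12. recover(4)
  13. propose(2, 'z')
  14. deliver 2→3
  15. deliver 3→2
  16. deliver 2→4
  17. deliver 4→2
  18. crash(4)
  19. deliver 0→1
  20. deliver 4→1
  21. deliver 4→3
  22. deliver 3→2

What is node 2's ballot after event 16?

5

step 1 timeout(0): 0={cand,b=5,log=-}
step 2 deliver 0→3: 3={foll,b=5,log=-}
step 3 deliver 3→0: —
step 4 deliver 0→2: 2={foll,b=5,log=-}
step 5 deliver 2→0: 0={lead,b=5,log=-}
step 6 deliver 0→1: 1={foll,b=5,log=-}
step 7 deliver 1→0: —
step 8 deliver 0→4: 4={foll,b=5,log=-}
step 9 deliver 4→0: —
step 10 deliver 0→1: —
step 11 crash(4): 4={✗foll,b=5,log=-}
step 12 recover(4): 4={foll,b=5,log=-}
step 13 propose(2,'z'): —
step 14 deliver 2→3: —
step 15 deliver 3→2: —
step 16 deliver 2→4: —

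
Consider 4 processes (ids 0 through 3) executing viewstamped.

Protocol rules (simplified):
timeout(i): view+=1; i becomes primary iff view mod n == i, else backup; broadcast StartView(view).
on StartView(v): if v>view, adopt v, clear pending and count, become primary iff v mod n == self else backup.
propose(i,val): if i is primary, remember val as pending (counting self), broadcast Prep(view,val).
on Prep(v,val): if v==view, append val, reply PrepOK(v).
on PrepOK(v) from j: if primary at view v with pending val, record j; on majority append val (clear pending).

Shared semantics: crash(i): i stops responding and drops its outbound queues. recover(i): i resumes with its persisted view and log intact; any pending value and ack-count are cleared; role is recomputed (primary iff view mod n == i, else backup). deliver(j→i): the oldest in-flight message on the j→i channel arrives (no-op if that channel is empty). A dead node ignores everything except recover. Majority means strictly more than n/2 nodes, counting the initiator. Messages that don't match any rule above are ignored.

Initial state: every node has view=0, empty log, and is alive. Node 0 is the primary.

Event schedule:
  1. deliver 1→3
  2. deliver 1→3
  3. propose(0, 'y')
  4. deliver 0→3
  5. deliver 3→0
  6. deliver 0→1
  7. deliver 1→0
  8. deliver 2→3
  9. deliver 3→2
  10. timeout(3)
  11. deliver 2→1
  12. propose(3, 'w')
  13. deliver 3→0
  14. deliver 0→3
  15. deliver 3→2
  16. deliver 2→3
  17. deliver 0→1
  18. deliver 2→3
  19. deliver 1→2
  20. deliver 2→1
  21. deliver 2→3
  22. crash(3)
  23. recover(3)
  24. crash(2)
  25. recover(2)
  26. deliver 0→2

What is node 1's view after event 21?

0

[1] deliver 1→3 → ∅
[2] deliver 1→3 → ∅
[3] propose(0,'y') → ∅
[4] deliver 0→3 → N3(back v0 [y])
[5] deliver 3→0 → ∅
[6] deliver 0→1 → N1(back v0 [y])
[7] deliver 1→0 → N0(prim v0 [y])
[8] deliver 2→3 → ∅
[9] deliver 3→2 → ∅
[10] timeout(3) → N3(back v1 [y])
[11] deliver 2→1 → ∅
[12] propose(3,'w') → ∅
[13] deliver 3→0 → N0(back v1 [y])
[14] deliver 0→3 → ∅
[15] deliver 3→2 → N2(back v1 [-])
[16] deliver 2→3 → ∅
[17] deliver 0→1 → ∅
[18] deliver 2→3 → ∅
[19] deliver 1→2 → ∅
[20] deliver 2→1 → ∅
[21] deliver 2→3 → ∅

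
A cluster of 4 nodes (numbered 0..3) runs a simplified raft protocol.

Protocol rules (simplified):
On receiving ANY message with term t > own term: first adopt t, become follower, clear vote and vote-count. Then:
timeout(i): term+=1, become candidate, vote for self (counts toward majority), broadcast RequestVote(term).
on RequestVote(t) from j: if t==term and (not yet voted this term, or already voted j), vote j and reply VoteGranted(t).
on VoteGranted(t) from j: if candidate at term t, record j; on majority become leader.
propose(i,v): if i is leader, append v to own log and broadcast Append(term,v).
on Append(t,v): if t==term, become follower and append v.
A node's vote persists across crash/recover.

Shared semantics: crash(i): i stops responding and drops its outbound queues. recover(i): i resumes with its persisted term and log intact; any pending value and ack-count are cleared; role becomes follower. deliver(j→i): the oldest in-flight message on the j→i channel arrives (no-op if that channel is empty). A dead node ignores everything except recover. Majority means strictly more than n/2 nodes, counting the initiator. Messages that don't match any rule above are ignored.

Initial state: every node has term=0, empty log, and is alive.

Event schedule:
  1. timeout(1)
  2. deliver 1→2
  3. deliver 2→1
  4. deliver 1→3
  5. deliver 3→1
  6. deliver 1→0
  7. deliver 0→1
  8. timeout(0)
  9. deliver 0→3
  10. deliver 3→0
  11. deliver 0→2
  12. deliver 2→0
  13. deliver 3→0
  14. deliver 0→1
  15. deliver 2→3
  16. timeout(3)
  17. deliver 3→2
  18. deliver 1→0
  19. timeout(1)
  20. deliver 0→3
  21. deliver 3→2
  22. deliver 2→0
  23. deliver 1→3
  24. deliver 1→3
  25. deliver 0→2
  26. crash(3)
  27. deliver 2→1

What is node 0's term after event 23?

after 1 — timeout(1): n1:cand/t1/[-]
after 2 — deliver 1→2: n2:foll/t1/[-]
after 3 — deliver 2→1: ·
after 4 — deliver 1→3: n3:foll/t1/[-]
after 5 — deliver 3→1: n1:lead/t1/[-]
after 6 — deliver 1→0: n0:foll/t1/[-]
after 7 — deliver 0→1: ·
after 8 — timeout(0): n0:cand/t2/[-]
after 9 — deliver 0→3: n3:foll/t2/[-]
after 10 — deliver 3→0: ·
after 11 — deliver 0→2: n2:foll/t2/[-]
after 12 — deliver 2→0: n0:lead/t2/[-]
after 13 — deliver 3→0: ·
after 14 — deliver 0→1: n1:foll/t2/[-]
after 15 — deliver 2→3: ·
after 16 — timeout(3): n3:cand/t3/[-]
after 17 — deliver 3→2: n2:foll/t3/[-]
after 18 — deliver 1→0: ·
after 19 — timeout(1): n1:cand/t3/[-]
after 20 — deliver 0→3: ·
after 21 — deliver 3→2: ·
after 22 — deliver 2→0: ·
after 23 — deliver 1→3: ·

2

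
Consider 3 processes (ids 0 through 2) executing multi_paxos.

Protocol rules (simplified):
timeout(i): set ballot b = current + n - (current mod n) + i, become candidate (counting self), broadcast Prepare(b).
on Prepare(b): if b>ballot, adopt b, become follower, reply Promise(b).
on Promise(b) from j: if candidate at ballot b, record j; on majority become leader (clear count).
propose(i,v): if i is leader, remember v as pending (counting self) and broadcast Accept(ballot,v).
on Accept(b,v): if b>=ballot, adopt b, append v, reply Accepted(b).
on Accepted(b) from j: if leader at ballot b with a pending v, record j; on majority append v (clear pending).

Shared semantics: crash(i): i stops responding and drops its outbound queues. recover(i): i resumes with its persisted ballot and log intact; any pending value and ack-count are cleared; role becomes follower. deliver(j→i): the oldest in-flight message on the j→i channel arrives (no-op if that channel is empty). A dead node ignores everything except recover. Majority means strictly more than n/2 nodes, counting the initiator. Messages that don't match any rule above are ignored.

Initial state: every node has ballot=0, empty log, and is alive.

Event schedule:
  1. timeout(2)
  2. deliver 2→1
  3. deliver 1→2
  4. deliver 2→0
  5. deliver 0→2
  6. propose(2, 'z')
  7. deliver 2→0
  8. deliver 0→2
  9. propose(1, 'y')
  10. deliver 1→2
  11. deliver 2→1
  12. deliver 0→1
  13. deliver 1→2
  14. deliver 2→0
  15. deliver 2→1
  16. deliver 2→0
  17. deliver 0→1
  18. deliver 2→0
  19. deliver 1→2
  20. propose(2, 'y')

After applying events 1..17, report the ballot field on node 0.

5

1. timeout(2):  <2:cand b5 ->
2. deliver 2→1:  <1:foll b5 ->
3. deliver 1→2:  <2:lead b5 ->
4. deliver 2→0:  <0:foll b5 ->
5. deliver 0→2:  nop
6. propose(2,'z'):  nop
7. deliver 2→0:  <0:foll b5 z>
8. deliver 0→2:  <2:lead b5 z>
9. propose(1,'y'):  nop
10. deliver 1→2:  nop
11. deliver 2→1:  <1:foll b5 z>
12. deliver 0→1:  nop
13. deliver 1→2:  nop
14. deliver 2→0:  nop
15. deliver 2→1:  nop
16. deliver 2→0:  nop
17. deliver 0→1:  nop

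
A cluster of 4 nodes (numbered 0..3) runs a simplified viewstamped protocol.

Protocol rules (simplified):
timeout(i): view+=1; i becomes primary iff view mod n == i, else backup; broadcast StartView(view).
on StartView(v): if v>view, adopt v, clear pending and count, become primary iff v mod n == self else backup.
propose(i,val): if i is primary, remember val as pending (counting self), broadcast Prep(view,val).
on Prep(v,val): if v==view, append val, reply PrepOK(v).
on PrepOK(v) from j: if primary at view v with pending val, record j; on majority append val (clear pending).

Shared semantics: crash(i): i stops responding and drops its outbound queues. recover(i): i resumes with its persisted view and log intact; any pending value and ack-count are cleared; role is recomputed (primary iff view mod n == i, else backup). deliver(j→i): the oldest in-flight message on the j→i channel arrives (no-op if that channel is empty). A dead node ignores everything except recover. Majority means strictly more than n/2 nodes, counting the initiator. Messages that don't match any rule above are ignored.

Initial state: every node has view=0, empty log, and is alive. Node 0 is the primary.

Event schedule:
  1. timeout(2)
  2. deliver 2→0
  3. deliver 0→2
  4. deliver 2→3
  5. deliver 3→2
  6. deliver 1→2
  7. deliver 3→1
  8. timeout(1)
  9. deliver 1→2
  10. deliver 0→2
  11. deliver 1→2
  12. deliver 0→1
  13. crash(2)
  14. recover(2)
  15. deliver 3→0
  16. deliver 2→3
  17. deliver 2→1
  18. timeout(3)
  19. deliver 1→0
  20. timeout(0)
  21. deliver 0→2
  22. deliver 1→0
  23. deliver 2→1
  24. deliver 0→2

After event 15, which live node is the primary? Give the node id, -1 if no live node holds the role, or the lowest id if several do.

step 1 timeout(2): 2={back,v=1,log=-}
step 2 deliver 2→0: 0={back,v=1,log=-}
step 3 deliver 0→2: —
step 4 deliver 2→3: 3={back,v=1,log=-}
step 5 deliver 3→2: —
step 6 deliver 1→2: —
step 7 deliver 3→1: —
step 8 timeout(1): 1={prim,v=1,log=-}
step 9 deliver 1→2: —
step 10 deliver 0→2: —
step 11 deliver 1→2: —
step 12 deliver 0→1: —
step 13 crash(2): 2={✗back,v=1,log=-}
step 14 recover(2): 2={back,v=1,log=-}
step 15 deliver 3→0: —

1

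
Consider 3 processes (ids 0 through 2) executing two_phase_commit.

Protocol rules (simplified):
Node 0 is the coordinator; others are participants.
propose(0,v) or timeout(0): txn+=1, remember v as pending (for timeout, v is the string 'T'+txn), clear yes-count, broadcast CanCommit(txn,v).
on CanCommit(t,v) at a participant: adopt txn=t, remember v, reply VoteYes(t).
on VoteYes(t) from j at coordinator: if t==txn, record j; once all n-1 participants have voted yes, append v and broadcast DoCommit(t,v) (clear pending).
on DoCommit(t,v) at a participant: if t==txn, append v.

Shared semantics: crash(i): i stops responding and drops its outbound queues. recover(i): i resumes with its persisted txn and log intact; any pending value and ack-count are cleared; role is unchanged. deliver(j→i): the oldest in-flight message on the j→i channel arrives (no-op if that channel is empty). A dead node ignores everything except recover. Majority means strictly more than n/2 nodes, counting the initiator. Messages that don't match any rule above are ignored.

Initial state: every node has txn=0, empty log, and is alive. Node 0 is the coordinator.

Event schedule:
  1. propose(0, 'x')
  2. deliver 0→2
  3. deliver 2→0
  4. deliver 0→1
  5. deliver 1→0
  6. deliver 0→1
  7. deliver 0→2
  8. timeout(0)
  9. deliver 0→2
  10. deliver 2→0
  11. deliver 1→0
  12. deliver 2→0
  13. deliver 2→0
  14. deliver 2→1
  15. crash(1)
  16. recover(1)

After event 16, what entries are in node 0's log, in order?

after 1 — propose(0,'x'): n0:coor/t1/[-]
after 2 — deliver 0→2: n2:part/t1/[-]
after 3 — deliver 2→0: ·
after 4 — deliver 0→1: n1:part/t1/[-]
after 5 — deliver 1→0: n0:coor/t1/[x]
after 6 — deliver 0→1: n1:part/t1/[x]
after 7 — deliver 0→2: n2:part/t1/[x]
after 8 — timeout(0): n0:coor/t2/[x]
after 9 — deliver 0→2: n2:part/t2/[x]
after 10 — deliver 2→0: ·
after 11 — deliver 1→0: ·
after 12 — deliver 2→0: ·
after 13 — deliver 2→0: ·
after 14 — deliver 2→1: ·
after 15 — crash(1): n1:✗part/t1/[x]
after 16 — recover(1): n1:part/t1/[x]

x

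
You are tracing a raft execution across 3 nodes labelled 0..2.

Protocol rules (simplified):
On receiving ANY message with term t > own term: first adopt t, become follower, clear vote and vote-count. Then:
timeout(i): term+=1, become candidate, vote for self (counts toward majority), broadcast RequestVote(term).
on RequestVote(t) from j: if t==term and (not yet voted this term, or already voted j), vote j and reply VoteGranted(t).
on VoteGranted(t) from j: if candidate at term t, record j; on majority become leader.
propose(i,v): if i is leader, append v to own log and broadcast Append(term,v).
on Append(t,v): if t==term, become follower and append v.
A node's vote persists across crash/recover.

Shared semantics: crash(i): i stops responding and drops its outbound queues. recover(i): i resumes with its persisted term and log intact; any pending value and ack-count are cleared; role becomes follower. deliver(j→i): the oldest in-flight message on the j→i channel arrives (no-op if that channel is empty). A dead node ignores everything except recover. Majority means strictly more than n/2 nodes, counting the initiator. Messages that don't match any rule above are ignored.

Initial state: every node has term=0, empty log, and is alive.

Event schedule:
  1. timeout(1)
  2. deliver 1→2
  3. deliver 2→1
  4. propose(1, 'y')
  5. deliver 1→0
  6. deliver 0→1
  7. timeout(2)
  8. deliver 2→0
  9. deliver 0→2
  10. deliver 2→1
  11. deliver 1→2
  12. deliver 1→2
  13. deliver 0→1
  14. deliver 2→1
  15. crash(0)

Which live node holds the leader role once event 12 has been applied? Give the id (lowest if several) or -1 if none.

2

after 1 — timeout(1): n1:cand/t1/[-]
after 2 — deliver 1→2: n2:foll/t1/[-]
after 3 — deliver 2→1: n1:lead/t1/[-]
after 4 — propose(1,'y'): n1:lead/t1/[y]
after 5 — deliver 1→0: n0:foll/t1/[-]
after 6 — deliver 0→1: ·
after 7 — timeout(2): n2:cand/t2/[-]
after 8 — deliver 2→0: n0:foll/t2/[-]
after 9 — deliver 0→2: n2:lead/t2/[-]
after 10 — deliver 2→1: n1:foll/t2/[y]
after 11 — deliver 1→2: ·
after 12 — deliver 1→2: ·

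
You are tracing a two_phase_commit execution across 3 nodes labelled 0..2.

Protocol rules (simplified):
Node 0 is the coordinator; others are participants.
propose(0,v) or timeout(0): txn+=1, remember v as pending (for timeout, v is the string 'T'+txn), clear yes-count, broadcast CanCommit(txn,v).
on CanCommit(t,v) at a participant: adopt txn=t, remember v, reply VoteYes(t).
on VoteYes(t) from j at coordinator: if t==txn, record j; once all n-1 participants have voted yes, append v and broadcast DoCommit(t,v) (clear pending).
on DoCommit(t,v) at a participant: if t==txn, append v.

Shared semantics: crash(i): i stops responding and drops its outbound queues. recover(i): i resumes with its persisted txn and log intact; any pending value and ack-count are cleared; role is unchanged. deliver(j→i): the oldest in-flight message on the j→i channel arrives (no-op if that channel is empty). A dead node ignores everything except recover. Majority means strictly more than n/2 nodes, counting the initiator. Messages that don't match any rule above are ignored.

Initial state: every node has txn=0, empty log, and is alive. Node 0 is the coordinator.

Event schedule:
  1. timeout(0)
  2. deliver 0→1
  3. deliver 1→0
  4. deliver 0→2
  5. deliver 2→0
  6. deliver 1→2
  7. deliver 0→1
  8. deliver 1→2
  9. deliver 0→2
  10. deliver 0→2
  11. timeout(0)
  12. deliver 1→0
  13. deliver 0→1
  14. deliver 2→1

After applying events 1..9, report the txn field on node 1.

1. timeout(0):  <0:coor t1 ->
2. deliver 0→1:  <1:part t1 ->
3. deliver 1→0:  nop
4. deliver 0→2:  <2:part t1 ->
5. deliver 2→0:  <0:coor t1 T1>
6. deliver 1→2:  nop
7. deliver 0→1:  <1:part t1 T1>
8. deliver 1→2:  nop
9. deliver 0→2:  <2:part t1 T1>

1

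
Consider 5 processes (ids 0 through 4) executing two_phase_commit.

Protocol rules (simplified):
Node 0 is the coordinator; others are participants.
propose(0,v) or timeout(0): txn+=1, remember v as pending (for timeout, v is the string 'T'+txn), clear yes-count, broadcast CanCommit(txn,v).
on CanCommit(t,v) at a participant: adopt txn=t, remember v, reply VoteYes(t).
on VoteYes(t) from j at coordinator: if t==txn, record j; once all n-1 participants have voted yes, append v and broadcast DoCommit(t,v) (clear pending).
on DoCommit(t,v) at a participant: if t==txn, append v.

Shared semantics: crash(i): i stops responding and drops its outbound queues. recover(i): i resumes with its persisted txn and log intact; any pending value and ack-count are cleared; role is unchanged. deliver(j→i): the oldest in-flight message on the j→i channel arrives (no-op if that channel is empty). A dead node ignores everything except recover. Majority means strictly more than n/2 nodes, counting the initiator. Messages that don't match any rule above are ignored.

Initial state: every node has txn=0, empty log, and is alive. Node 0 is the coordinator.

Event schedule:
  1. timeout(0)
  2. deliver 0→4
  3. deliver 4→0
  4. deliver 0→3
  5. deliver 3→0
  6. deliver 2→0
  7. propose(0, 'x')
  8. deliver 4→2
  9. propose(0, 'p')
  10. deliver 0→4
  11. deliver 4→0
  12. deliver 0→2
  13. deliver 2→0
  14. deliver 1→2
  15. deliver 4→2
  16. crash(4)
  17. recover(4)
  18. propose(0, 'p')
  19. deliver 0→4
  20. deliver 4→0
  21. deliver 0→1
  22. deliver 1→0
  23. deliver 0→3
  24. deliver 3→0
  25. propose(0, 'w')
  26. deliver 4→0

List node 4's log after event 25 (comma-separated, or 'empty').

after 1 — timeout(0): n0:coor/t1/[-]
after 2 — deliver 0→4: n4:part/t1/[-]
after 3 — deliver 4→0: ·
after 4 — deliver 0→3: n3:part/t1/[-]
after 5 — deliver 3→0: ·
after 6 — deliver 2→0: ·
after 7 — propose(0,'x'): n0:coor/t2/[-]
after 8 — deliver 4→2: ·
after 9 — propose(0,'p'): n0:coor/t3/[-]
after 10 — deliver 0→4: n4:part/t2/[-]
after 11 — deliver 4→0: ·
after 12 — deliver 0→2: n2:part/t1/[-]
after 13 — deliver 2→0: ·
after 14 — deliver 1→2: ·
after 15 — deliver 4→2: ·
after 16 — crash(4): n4:✗part/t2/[-]
after 17 — recover(4): n4:part/t2/[-]
after 18 — propose(0,'p'): n0:coor/t4/[-]
after 19 — deliver 0→4: n4:part/t3/[-]
after 20 — deliver 4→0: ·
after 21 — deliver 0→1: n1:part/t1/[-]
after 22 — deliver 1→0: ·
after 23 — deliver 0→3: n3:part/t2/[-]
after 24 — deliver 3→0: ·
after 25 — propose(0,'w'): n0:coor/t5/[-]

empty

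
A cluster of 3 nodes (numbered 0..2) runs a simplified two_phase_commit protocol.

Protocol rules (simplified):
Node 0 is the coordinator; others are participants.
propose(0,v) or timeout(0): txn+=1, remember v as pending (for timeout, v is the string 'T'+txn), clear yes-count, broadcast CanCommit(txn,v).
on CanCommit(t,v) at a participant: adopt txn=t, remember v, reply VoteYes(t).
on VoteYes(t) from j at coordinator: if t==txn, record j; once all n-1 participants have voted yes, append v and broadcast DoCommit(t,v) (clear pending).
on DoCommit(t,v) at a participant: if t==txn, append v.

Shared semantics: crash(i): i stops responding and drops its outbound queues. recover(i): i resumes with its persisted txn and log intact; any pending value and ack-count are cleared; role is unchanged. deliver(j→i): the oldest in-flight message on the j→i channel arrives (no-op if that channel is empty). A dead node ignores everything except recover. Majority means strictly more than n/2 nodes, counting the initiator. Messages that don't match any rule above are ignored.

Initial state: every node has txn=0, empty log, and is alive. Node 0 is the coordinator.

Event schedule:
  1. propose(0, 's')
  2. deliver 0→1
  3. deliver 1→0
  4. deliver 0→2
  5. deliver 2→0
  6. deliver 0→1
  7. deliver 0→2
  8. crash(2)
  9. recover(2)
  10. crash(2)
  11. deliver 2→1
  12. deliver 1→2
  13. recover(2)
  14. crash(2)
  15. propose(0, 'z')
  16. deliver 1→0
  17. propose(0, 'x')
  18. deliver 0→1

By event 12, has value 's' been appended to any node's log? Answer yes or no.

[1] propose(0,'s') → N0(coor t1 [-])
[2] deliver 0→1 → N1(part t1 [-])
[3] deliver 1→0 → ∅
[4] deliver 0→2 → N2(part t1 [-])
[5] deliver 2→0 → N0(coor t1 [s])
[6] deliver 0→1 → N1(part t1 [s])
[7] deliver 0→2 → N2(part t1 [s])
[8] crash(2) → N2(✗part t1 [s])
[9] recover(2) → N2(part t1 [s])
[10] crash(2) → N2(✗part t1 [s])
[11] deliver 2→1 → ∅
[12] deliver 1→2 → ∅

yes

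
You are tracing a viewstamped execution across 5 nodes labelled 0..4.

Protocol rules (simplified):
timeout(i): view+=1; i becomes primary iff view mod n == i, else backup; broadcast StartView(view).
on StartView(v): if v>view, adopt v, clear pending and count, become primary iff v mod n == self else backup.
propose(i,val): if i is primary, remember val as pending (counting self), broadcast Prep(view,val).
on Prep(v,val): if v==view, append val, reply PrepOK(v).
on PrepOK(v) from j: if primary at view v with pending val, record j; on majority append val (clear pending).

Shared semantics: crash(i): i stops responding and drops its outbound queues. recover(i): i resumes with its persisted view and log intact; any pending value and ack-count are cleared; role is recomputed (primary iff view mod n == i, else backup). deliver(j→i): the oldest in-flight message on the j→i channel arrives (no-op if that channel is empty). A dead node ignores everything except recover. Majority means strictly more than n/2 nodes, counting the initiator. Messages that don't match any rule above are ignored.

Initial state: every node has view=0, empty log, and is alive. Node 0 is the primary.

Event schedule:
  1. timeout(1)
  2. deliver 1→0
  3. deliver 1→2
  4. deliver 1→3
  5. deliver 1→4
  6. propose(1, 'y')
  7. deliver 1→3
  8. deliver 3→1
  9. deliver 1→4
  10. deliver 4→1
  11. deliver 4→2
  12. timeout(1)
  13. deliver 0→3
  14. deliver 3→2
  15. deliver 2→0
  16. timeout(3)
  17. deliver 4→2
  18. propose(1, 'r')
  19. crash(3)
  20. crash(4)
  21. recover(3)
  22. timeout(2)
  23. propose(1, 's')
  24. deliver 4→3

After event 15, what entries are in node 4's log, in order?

y

1. timeout(1):  <1:prim v1 ->
2. deliver 1→0:  <0:back v1 ->
3. deliver 1→2:  <2:back v1 ->
4. deliver 1→3:  <3:back v1 ->
5. deliver 1→4:  <4:back v1 ->
6. propose(1,'y'):  nop
7. deliver 1→3:  <3:back v1 y>
8. deliver 3→1:  nop
9. deliver 1→4:  <4:back v1 y>
10. deliver 4→1:  <1:prim v1 y>
11. deliver 4→2:  nop
12. timeout(1):  <1:back v2 y>
13. deliver 0→3:  nop
14. deliver 3→2:  nop
15. deliver 2→0:  nop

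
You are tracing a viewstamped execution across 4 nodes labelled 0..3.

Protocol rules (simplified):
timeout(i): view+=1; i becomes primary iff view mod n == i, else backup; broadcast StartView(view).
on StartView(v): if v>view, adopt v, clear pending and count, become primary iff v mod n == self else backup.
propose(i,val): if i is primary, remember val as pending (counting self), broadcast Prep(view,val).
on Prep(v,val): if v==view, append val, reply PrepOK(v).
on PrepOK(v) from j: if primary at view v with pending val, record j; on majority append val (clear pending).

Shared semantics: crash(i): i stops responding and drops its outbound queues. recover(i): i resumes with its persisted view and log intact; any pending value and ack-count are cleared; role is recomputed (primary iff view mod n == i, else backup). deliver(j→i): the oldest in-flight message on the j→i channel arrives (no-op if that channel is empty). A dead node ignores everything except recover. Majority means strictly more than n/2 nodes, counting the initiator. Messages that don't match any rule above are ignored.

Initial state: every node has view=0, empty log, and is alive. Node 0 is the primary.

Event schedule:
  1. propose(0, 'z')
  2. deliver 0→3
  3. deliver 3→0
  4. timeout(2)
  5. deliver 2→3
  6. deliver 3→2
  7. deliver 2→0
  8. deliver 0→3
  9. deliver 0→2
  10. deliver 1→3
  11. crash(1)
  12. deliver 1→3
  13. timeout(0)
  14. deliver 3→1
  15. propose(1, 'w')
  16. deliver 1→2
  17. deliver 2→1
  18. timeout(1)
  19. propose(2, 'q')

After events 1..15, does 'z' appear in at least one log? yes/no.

yes

after 1 — propose(0,'z'): ·
after 2 — deliver 0→3: n3:back/v0/[z]
after 3 — deliver 3→0: ·
after 4 — timeout(2): n2:back/v1/[-]
after 5 — deliver 2→3: n3:back/v1/[z]
after 6 — deliver 3→2: ·
after 7 — deliver 2→0: n0:back/v1/[-]
after 8 — deliver 0→3: ·
after 9 — deliver 0→2: ·
after 10 — deliver 1→3: ·
after 11 — crash(1): n1:✗back/v0/[-]
after 12 — deliver 1→3: ·
after 13 — timeout(0): n0:back/v2/[-]
after 14 — deliver 3→1: ·
after 15 — propose(1,'w'): ·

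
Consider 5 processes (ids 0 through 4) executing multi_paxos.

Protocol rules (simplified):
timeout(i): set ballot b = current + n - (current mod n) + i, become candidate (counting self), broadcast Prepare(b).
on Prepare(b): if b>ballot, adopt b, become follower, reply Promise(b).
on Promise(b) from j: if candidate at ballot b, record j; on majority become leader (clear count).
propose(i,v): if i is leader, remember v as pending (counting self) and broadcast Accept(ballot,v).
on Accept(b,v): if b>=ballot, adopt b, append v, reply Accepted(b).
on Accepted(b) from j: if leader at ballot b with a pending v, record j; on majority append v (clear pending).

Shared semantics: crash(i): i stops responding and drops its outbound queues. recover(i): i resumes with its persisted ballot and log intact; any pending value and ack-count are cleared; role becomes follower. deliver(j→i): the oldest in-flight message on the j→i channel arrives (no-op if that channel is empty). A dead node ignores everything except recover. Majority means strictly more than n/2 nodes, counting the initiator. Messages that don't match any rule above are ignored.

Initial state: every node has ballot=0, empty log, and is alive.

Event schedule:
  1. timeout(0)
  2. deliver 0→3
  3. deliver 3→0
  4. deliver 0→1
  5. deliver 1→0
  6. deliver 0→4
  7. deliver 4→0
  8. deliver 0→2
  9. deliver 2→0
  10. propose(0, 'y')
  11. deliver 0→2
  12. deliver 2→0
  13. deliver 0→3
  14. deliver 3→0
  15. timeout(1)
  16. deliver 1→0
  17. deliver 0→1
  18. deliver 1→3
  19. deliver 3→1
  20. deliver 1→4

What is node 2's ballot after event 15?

5

step 1 timeout(0): 0={cand,b=5,log=-}
step 2 deliver 0→3: 3={foll,b=5,log=-}
step 3 deliver 3→0: —
step 4 deliver 0→1: 1={foll,b=5,log=-}
step 5 deliver 1→0: 0={lead,b=5,log=-}
step 6 deliver 0→4: 4={foll,b=5,log=-}
step 7 deliver 4→0: —
step 8 deliver 0→2: 2={foll,b=5,log=-}
step 9 deliver 2→0: —
step 10 propose(0,'y'): —
step 11 deliver 0→2: 2={foll,b=5,log=y}
step 12 deliver 2→0: —
step 13 deliver 0→3: 3={foll,b=5,log=y}
step 14 deliver 3→0: 0={lead,b=5,log=y}
step 15 timeout(1): 1={cand,b=11,log=-}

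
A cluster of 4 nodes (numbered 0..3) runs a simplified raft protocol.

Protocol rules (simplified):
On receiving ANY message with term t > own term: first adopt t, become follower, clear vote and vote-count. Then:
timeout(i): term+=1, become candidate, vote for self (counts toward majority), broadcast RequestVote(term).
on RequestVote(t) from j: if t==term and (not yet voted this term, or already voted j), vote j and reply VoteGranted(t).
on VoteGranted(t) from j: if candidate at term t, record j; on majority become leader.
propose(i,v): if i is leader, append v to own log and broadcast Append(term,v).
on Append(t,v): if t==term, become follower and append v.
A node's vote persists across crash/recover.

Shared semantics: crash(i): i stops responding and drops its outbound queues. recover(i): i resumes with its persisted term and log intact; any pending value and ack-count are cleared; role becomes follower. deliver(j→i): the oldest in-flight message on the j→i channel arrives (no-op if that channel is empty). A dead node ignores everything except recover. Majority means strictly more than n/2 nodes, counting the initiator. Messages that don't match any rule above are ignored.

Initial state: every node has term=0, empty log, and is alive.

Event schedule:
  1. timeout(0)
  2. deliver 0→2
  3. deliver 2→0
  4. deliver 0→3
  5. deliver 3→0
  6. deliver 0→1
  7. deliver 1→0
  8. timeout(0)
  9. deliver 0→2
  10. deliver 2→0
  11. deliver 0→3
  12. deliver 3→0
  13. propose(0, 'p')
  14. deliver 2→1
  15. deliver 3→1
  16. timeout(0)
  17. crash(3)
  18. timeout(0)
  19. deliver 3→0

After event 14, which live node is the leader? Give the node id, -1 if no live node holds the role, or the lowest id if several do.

0

[1] timeout(0) → N0(cand t1 [-])
[2] deliver 0→2 → N2(foll t1 [-])
[3] deliver 2→0 → ∅
[4] deliver 0→3 → N3(foll t1 [-])
[5] deliver 3→0 → N0(lead t1 [-])
[6] deliver 0→1 → N1(foll t1 [-])
[7] deliver 1→0 → ∅
[8] timeout(0) → N0(cand t2 [-])
[9] deliver 0→2 → N2(foll t2 [-])
[10] deliver 2→0 → ∅
[11] deliver 0→3 → N3(foll t2 [-])
[12] deliver 3→0 → N0(lead t2 [-])
[13] propose(0,'p') → N0(lead t2 [p])
[14] deliver 2→1 → ∅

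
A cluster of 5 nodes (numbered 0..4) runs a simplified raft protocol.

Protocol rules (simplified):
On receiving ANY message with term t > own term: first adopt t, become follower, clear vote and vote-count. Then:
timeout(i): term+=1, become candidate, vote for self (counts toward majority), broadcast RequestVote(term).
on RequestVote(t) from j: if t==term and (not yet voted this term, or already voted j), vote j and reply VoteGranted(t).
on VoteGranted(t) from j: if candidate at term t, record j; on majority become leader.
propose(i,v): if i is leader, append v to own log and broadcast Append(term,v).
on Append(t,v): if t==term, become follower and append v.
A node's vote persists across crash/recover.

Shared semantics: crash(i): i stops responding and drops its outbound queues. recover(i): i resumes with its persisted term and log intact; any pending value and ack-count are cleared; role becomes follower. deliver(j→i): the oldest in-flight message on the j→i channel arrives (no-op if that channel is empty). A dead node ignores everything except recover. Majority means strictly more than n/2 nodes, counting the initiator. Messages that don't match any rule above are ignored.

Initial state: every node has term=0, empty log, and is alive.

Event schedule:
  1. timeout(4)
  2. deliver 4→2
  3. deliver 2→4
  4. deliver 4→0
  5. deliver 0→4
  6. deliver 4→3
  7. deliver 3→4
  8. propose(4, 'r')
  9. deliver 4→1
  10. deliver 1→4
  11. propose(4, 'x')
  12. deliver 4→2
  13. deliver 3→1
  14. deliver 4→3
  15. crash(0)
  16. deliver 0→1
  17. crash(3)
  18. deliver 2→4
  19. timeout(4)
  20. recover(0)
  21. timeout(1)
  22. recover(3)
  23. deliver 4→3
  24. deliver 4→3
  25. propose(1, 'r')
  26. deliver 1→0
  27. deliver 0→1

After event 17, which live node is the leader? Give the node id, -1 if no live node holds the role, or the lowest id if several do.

4

e1 timeout(4): 4[cand,t=1,-]
e2 deliver 4→2: 2[foll,t=1,-]
e3 deliver 2→4: ·
e4 deliver 4→0: 0[foll,t=1,-]
e5 deliver 0→4: 4[lead,t=1,-]
e6 deliver 4→3: 3[foll,t=1,-]
e7 deliver 3→4: ·
e8 propose(4,'r'): 4[lead,t=1,r]
e9 deliver 4→1: 1[foll,t=1,-]
e10 deliver 1→4: ·
e11 propose(4,'x'): 4[lead,t=1,r,x]
e12 deliver 4→2: 2[foll,t=1,r]
e13 deliver 3→1: ·
e14 deliver 4→3: 3[foll,t=1,r]
e15 crash(0): 0[✗foll,t=1,-]
e16 deliver 0→1: ·
e17 crash(3): 3[✗foll,t=1,r]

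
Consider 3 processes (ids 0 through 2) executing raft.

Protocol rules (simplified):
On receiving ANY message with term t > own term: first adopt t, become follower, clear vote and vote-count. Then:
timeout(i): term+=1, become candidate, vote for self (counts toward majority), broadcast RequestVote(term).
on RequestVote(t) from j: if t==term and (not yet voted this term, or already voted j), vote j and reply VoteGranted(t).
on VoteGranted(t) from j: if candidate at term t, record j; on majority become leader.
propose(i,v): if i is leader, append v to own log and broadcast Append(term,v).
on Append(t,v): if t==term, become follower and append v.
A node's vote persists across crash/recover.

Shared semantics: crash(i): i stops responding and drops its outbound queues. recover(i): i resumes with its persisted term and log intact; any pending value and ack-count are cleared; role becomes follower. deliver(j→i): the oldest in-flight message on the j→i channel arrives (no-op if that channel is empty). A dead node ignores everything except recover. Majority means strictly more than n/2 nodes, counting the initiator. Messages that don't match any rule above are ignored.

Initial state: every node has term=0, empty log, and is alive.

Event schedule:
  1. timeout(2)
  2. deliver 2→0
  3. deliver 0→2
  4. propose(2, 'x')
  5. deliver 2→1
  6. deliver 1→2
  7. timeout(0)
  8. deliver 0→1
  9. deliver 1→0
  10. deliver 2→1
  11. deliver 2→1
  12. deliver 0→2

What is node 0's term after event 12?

1. timeout(2):  <2:cand t1 ->
2. deliver 2→0:  <0:foll t1 ->
3. deliver 0→2:  <2:lead t1 ->
4. propose(2,'x'):  <2:lead t1 x>
5. deliver 2→1:  <1:foll t1 ->
6. deliver 1→2:  nop
7. timeout(0):  <0:cand t2 ->
8. deliver 0→1:  <1:foll t2 ->
9. deliver 1→0:  <0:lead t2 ->
10. deliver 2→1:  nop
11. deliver 2→1:  nop
12. deliver 0→2:  <2:foll t2 x>

2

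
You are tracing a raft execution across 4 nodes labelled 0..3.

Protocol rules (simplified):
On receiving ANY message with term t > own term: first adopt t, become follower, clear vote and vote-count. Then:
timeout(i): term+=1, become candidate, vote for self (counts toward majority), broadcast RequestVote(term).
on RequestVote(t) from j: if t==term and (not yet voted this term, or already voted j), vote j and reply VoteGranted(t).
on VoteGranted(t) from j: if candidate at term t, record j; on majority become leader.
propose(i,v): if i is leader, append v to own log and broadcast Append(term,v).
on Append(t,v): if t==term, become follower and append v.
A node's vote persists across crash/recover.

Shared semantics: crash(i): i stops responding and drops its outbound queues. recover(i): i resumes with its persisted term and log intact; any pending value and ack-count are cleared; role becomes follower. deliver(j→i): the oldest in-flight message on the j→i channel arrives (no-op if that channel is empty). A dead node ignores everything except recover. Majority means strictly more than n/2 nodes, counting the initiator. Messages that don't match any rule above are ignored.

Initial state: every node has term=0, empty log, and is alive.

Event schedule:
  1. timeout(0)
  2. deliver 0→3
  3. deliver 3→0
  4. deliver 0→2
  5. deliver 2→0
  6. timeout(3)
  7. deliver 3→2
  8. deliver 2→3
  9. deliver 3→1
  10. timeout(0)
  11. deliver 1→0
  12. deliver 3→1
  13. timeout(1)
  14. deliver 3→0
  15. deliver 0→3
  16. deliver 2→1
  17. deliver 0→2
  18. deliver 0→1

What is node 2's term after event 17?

2

after 1 — timeout(0): n0:cand/t1/[-]
after 2 — deliver 0→3: n3:foll/t1/[-]
after 3 — deliver 3→0: ·
after 4 — deliver 0→2: n2:foll/t1/[-]
after 5 — deliver 2→0: n0:lead/t1/[-]
after 6 — timeout(3): n3:cand/t2/[-]
after 7 — deliver 3→2: n2:foll/t2/[-]
after 8 — deliver 2→3: ·
after 9 — deliver 3→1: n1:foll/t2/[-]
after 10 — timeout(0): n0:cand/t2/[-]
after 11 — deliver 1→0: ·
after 12 — deliver 3→1: ·
after 13 — timeout(1): n1:cand/t3/[-]
after 14 — deliver 3→0: ·
after 15 — deliver 0→3: ·
after 16 — deliver 2→1: ·
after 17 — deliver 0→2: ·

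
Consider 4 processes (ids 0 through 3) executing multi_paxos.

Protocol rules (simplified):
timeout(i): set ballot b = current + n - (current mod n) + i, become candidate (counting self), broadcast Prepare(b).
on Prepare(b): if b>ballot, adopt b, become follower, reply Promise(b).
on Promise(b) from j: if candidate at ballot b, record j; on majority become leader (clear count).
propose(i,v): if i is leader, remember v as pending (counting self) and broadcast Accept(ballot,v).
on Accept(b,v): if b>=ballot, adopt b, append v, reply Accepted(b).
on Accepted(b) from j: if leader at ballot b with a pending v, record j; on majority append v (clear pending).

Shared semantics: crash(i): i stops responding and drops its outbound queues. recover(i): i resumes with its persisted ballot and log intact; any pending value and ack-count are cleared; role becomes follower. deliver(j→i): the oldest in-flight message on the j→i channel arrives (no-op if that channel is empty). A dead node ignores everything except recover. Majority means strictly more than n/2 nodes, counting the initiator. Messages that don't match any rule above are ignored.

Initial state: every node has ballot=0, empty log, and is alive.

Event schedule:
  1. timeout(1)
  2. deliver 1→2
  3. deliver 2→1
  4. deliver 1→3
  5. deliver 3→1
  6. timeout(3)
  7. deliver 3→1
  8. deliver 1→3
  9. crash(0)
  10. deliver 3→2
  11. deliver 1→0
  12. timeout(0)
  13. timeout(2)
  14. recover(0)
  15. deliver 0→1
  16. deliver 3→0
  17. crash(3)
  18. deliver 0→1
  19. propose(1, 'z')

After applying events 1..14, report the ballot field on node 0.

0

1. timeout(1):  <1:cand b5 ->
2. deliver 1→2:  <2:foll b5 ->
3. deliver 2→1:  nop
4. deliver 1→3:  <3:foll b5 ->
5. deliver 3→1:  <1:lead b5 ->
6. timeout(3):  <3:cand b11 ->
7. deliver 3→1:  <1:foll b11 ->
8. deliver 1→3:  nop
9. crash(0):  <0:✗foll b0 ->
10. deliver 3→2:  <2:foll b11 ->
11. deliver 1→0:  nop
12. timeout(0):  nop
13. timeout(2):  <2:cand b14 ->
14. recover(0):  <0:foll b0 ->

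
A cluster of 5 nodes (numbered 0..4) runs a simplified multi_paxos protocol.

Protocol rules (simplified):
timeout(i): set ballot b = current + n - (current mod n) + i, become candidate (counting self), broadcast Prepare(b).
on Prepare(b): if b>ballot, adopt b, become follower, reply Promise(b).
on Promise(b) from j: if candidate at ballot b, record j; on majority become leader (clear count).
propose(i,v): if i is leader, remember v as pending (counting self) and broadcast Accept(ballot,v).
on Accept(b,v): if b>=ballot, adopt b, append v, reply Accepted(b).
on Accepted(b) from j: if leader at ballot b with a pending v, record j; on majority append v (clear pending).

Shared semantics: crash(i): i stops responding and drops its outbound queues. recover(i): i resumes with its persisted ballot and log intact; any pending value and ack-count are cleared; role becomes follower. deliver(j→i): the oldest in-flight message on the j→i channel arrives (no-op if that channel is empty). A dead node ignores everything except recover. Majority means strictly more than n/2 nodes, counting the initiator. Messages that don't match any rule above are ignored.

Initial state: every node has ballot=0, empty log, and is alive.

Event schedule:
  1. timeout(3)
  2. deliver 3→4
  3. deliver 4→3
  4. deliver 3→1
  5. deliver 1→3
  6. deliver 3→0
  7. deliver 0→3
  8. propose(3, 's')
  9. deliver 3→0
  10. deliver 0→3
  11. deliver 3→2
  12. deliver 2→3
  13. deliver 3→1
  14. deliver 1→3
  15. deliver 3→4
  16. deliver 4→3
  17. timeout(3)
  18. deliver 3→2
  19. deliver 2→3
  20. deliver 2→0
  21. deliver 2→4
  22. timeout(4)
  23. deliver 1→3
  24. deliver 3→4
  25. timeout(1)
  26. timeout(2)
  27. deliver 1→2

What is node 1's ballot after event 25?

after 1 — timeout(3): n3:cand/b8/[-]
after 2 — deliver 3→4: n4:foll/b8/[-]
after 3 — deliver 4→3: ·
after 4 — deliver 3→1: n1:foll/b8/[-]
after 5 — deliver 1→3: n3:lead/b8/[-]
after 6 — deliver 3→0: n0:foll/b8/[-]
after 7 — deliver 0→3: ·
after 8 — propose(3,'s'): ·
after 9 — deliver 3→0: n0:foll/b8/[s]
after 10 — deliver 0→3: ·
after 11 — deliver 3→2: n2:foll/b8/[-]
after 12 — deliver 2→3: ·
after 13 — deliver 3→1: n1:foll/b8/[s]
after 14 — deliver 1→3: n3:lead/b8/[s]
after 15 — deliver 3→4: n4:foll/b8/[s]
after 16 — deliver 4→3: ·
after 17 — timeout(3): n3:cand/b13/[s]
after 18 — deliver 3→2: n2:foll/b8/[s]
after 19 — deliver 2→3: ·
after 20 — deliver 2→0: ·
after 21 — deliver 2→4: ·
after 22 — timeout(4): n4:cand/b14/[s]
after 23 — deliver 1→3: ·
after 24 — deliver 3→4: ·
after 25 — timeout(1): n1:cand/b11/[s]

11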